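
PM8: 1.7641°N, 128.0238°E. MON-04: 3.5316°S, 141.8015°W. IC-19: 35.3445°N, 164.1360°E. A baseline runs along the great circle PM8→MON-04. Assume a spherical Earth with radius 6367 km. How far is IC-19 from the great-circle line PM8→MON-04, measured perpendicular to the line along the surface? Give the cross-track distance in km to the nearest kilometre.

δ₁₃ = central angle PM8→IC-19 = 0.827848 rad  (haversine)
θ₁₃ = bearing PM8→IC-19 = 40.750°,  θ₁₂ = bearing PM8→MON-04 = 93.525°
dₓₜ = R·arcsin(sin δ₁₃ · sin(θ₁₃ − θ₁₂)) = 6367·arcsin(0.73648·sin(-52.775°)) = -3989.848 km
|dₓₜ| = 3989.848 km

3990 km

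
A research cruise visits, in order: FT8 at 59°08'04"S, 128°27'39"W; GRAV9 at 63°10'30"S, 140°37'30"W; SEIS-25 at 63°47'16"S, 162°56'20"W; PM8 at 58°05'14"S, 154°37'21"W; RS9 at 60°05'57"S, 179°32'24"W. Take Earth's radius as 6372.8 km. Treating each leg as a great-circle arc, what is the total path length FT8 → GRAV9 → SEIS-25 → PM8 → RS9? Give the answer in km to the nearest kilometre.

FT8: φ = -59.13444°, λ = -128.46083°
GRAV9: φ = -63.17500°, λ = -140.62500°
SEIS-25: φ = -63.78778°, λ = -162.93889°
PM8: φ = -58.08722°, λ = -154.62250°
RS9: φ = -60.09917°, λ = -179.54000°
FT8→GRAV9: c = 0.124043 rad, d = 790.50 km
GRAV9→SEIS-25: c = 0.173324 rad, d = 1104.56 km
SEIS-25→PM8: c = 0.121736 rad, d = 775.80 km
PM8→RS9: c = 0.224732 rad, d = 1432.17 km
Total = 790.50 + 1104.56 + 775.80 + 1432.17 = 4103.03 km

4103 km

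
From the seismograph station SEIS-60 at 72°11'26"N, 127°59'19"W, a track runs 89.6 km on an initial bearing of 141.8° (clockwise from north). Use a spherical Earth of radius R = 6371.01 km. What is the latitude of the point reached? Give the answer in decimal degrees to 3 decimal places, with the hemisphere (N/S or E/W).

SEIS-60: φ = +72.19056°, λ = -127.98861°
δ = d/R = 89.6/6371.01 = 0.014064 rad
φ₂ = arcsin(sin φ₁ cos δ + cos φ₁ sin δ cos θ)
   = arcsin(0.95208·0.99990 + 0.30585·0.01406·-0.78586) = 71.55081°
λ₂ = λ₁ + atan2(sin θ sin δ cos φ₁, cos δ − sin φ₁ sin φ₂) = -126.41385°

71.551°N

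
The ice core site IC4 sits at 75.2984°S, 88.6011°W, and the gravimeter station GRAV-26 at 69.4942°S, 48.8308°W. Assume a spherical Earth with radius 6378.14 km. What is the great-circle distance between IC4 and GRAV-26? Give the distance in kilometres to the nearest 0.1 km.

Δφ = 5.8042°,  Δλ = 39.7703°
a = sin²(Δφ/2) + cos φ₁ cos φ₂ sin²(Δλ/2) = 0.012849
c = 2·arcsin(√a) = 0.227191 rad = 13.0171°
d = R·c = 6378.14 × 0.227191 = 1449.1 km

1449.1 km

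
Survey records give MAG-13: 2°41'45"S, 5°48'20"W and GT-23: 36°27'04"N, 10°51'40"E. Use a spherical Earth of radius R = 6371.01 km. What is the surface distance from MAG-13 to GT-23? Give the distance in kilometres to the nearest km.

4683 km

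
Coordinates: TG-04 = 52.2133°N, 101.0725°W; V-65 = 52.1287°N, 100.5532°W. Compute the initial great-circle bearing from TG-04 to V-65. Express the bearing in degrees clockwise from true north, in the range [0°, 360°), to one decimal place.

104.7°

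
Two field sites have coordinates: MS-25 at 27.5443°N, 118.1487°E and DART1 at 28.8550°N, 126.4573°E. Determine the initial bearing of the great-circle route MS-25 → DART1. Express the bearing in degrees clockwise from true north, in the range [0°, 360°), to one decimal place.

77.9°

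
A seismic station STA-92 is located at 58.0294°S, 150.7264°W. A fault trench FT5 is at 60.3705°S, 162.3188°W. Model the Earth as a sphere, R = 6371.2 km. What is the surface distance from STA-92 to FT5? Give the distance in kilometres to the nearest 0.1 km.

708.4 km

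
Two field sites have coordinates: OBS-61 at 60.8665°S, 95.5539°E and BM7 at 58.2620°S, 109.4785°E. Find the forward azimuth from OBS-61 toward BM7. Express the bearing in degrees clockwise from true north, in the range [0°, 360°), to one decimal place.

Δλ = 13.9246°
y = sin Δλ · cos φ₂ = 0.126588
x = cos φ₁ sin φ₂ − sin φ₁ cos φ₂ cos Δλ = 0.031939
θ = atan2(y, x) = 75.8396° → 75.8396° (mod 360°)

75.8°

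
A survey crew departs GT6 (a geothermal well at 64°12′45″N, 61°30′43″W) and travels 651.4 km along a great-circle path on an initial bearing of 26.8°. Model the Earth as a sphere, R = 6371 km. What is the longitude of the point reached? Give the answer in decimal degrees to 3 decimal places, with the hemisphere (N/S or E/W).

54.037°W

GT6: φ = +64.21250°, λ = -61.51194°
δ = d/R = 651.4/6371 = 0.102245 rad
φ₂ = arcsin(sin φ₁ cos δ + cos φ₁ sin δ cos θ)
   = arcsin(0.90041·0.99478 + 0.43503·0.10207·0.89259) = 69.28385°
λ₂ = λ₁ + atan2(sin θ sin δ cos φ₁, cos δ − sin φ₁ sin φ₂) = -54.03688°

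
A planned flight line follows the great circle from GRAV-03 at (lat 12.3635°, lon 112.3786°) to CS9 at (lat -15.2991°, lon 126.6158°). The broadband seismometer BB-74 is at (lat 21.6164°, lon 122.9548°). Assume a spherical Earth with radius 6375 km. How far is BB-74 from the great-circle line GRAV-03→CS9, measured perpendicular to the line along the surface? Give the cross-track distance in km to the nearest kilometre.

δ₁₃ = central angle GRAV-03→BB-74 = 0.239060 rad  (haversine)
θ₁₃ = bearing GRAV-03→BB-74 = 46.105°,  θ₁₂ = bearing GRAV-03→CS9 = 152.614°
dₓₜ = R·arcsin(sin δ₁₃ · sin(θ₁₃ − θ₁₂)) = 6375·arcsin(0.23679·sin(-106.509°)) = -1460.037 km
|dₓₜ| = 1460.037 km

1460 km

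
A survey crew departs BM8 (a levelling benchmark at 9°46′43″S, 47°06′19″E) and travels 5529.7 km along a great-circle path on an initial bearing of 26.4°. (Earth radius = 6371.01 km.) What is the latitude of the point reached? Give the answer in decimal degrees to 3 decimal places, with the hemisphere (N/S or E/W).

34.313°N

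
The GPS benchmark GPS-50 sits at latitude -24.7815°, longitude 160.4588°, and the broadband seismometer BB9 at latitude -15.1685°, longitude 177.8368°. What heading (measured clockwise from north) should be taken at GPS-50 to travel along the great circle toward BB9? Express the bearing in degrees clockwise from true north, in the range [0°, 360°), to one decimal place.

Δλ = 17.3780°
y = sin Δλ · cos φ₂ = 0.288269
x = cos φ₁ sin φ₂ − sin φ₁ cos φ₂ cos Δλ = 0.148527
θ = atan2(y, x) = 62.7408° → 62.7408° (mod 360°)

62.7°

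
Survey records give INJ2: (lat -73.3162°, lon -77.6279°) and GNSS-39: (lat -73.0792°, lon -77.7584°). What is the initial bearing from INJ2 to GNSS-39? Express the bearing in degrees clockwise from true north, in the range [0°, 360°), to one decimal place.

Δλ = -0.1305°
y = sin Δλ · cos φ₂ = -0.000663
x = cos φ₁ sin φ₂ − sin φ₁ cos φ₂ cos Δλ = 0.004136
θ = atan2(y, x) = -9.1065° → 350.8935° (mod 360°)

350.9°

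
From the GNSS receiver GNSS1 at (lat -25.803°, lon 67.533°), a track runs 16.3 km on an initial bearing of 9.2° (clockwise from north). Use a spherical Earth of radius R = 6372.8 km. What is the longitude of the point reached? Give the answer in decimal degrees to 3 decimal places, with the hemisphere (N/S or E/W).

67.559°E

δ = d/R = 16.3/6372.8 = 0.002558 rad
φ₂ = arcsin(sin φ₁ cos δ + cos φ₁ sin δ cos θ)
   = arcsin(-0.43528·1.00000 + 0.90030·0.00256·0.98714) = -25.65833°
λ₂ = λ₁ + atan2(sin θ sin δ cos φ₁, cos δ − sin φ₁ sin φ₂) = 67.55899°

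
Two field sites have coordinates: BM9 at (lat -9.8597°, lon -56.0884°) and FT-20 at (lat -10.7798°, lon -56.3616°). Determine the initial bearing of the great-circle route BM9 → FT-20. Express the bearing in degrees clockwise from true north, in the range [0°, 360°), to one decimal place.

Δλ = -0.2732°
y = sin Δλ · cos φ₂ = -0.004684
x = cos φ₁ sin φ₂ − sin φ₁ cos φ₂ cos Δλ = -0.016060
θ = atan2(y, x) = -163.7401° → 196.2599° (mod 360°)

196.3°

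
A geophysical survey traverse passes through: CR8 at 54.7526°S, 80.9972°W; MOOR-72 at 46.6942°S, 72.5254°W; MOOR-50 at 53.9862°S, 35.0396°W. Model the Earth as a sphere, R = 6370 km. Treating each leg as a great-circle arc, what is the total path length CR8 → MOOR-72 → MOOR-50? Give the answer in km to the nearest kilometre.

CR8→MOOR-72: c = 0.168684 rad, d = 1074.52 km
MOOR-72→MOOR-50: c = 0.430794 rad, d = 2744.16 km
Total = 1074.52 + 2744.16 = 3818.68 km

3819 km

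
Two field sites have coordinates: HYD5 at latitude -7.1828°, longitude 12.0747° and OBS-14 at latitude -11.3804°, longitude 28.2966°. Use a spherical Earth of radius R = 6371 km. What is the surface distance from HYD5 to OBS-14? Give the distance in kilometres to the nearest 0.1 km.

1839.8 km

Δφ = -4.1976°,  Δλ = 16.2219°
a = sin²(Δφ/2) + cos φ₁ cos φ₂ sin²(Δλ/2) = 0.020703
c = 2·arcsin(√a) = 0.288774 rad = 16.5456°
d = R·c = 6371 × 0.288774 = 1839.8 km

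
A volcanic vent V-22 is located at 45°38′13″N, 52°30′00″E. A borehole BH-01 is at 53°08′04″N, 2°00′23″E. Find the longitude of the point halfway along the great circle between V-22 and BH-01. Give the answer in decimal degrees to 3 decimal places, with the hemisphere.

29.317°E

V-22: φ = +45.63694°, λ = +52.50000°
BH-01: φ = +53.13444°, λ = +2.00639°
Bx = cos φ₂ cos Δλ = 0.381660,  By = cos φ₂ sin Δλ = -0.462885
φₘ = atan2(sin φ₁ + sin φ₂, √((cos φ₁ + Bx)² + By²)) = 52.18398°
λₘ = λ₁ + atan2(By, cos φ₁ + Bx) = 29.31670°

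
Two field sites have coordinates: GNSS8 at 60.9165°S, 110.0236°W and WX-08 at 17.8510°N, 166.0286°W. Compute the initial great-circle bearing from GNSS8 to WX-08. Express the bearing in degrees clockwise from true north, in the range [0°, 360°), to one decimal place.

Δλ = -56.0050°
y = sin Δλ · cos φ₂ = -0.789172
x = cos φ₁ sin φ₂ − sin φ₁ cos φ₂ cos Δλ = 0.614104
θ = atan2(y, x) = -52.1113° → 307.8887° (mod 360°)

307.9°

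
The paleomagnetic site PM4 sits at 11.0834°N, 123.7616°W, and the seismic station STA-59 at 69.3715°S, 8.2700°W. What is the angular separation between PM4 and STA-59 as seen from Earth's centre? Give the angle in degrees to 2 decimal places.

Δφ = -80.4549°,  Δλ = 115.4916°
a = sin²(Δφ/2) + cos φ₁ cos φ₂ sin²(Δλ/2) = 0.664355
c = 2·arcsin(√a) = 1.905733 rad = 109.1905°

109.19°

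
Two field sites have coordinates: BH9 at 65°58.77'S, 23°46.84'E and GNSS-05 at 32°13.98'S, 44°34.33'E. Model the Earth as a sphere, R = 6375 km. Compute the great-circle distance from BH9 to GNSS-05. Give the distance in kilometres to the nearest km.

BH9: φ = -65.97950°, λ = +23.78067°
GNSS-05: φ = -32.23300°, λ = +44.57217°
Δφ = 33.7465°,  Δλ = 20.7915°
a = sin²(Δφ/2) + cos φ₁ cos φ₂ sin²(Δλ/2) = 0.095460
c = 2·arcsin(√a) = 0.628211 rad = 35.9938°
d = R·c = 6375 × 0.628211 = 4004.8 km

4005 km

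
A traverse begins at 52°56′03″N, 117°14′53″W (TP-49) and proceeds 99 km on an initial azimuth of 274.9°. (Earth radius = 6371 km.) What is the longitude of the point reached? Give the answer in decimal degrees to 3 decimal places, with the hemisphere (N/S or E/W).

TP-49: φ = +52.93417°, λ = -117.24806°
δ = d/R = 99/6371 = 0.015539 rad
φ₂ = arcsin(sin φ₁ cos δ + cos φ₁ sin δ cos θ)
   = arcsin(0.79794·0.99988 + 0.60273·0.01554·0.08542) = 53.00111°
λ₂ = λ₁ + atan2(sin θ sin δ cos φ₁, cos δ − sin φ₁ sin φ₂) = -118.72220°

118.722°W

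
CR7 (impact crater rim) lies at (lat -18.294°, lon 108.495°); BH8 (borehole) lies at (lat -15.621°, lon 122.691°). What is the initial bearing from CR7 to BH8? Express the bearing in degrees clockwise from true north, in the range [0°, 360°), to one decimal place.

81.0°

Δλ = 14.1960°
y = sin Δλ · cos φ₂ = 0.236182
x = cos φ₁ sin φ₂ − sin φ₁ cos φ₂ cos Δλ = 0.037404
θ = atan2(y, x) = 81.0008° → 81.0008° (mod 360°)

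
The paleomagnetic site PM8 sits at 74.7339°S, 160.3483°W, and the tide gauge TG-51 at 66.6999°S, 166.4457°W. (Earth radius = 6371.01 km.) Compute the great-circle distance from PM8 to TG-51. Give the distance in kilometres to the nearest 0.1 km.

919.8 km

Δφ = 8.0340°,  Δλ = -6.0974°
a = sin²(Δφ/2) + cos φ₁ cos φ₂ sin²(Δλ/2) = 0.005202
c = 2·arcsin(√a) = 0.144374 rad = 8.2720°
d = R·c = 6371.01 × 0.144374 = 919.8 km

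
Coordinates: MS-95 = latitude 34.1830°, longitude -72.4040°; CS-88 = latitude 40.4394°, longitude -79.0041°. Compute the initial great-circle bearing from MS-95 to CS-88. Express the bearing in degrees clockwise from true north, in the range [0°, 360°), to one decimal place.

322.0°

Δλ = -6.6001°
y = sin Δλ · cos φ₂ = -0.087479
x = cos φ₁ sin φ₂ − sin φ₁ cos φ₂ cos Δλ = 0.111812
θ = atan2(y, x) = -38.0388° → 321.9612° (mod 360°)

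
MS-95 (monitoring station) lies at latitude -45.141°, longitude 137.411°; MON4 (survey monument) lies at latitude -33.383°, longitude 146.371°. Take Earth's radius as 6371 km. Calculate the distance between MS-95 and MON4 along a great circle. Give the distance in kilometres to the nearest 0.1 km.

Δφ = 11.7580°,  Δλ = 8.9600°
a = sin²(Δφ/2) + cos φ₁ cos φ₂ sin²(Δλ/2) = 0.014085
c = 2·arcsin(√a) = 0.237922 rad = 13.6319°
d = R·c = 6371 × 0.237922 = 1515.8 km

1515.8 km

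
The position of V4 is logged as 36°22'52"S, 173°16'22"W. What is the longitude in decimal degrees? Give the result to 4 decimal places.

173.2728°W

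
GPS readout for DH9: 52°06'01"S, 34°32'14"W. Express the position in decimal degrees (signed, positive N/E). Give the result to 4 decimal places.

-52.1003°, -34.5372°

lat: 52.1003° S → -52.1003°
lon: 34.5372° W → -34.5372°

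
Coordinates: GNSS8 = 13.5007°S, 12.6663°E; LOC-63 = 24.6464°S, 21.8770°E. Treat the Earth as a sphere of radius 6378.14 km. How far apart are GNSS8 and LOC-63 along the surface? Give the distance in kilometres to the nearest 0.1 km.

1573.0 km

Δφ = -11.1457°,  Δλ = 9.2107°
a = sin²(Δφ/2) + cos φ₁ cos φ₂ sin²(Δλ/2) = 0.015128
c = 2·arcsin(√a) = 0.246618 rad = 14.1302°
d = R·c = 6378.14 × 0.246618 = 1573.0 km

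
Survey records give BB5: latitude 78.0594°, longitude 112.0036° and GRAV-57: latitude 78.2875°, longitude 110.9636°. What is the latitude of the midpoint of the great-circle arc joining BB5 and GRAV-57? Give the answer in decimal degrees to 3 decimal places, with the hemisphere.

78.174°N

Bx = cos φ₂ cos Δλ = 0.202967,  By = cos φ₂ sin Δλ = -0.003685
φₘ = atan2(sin φ₁ + sin φ₂, √((cos φ₁ + Bx)² + By²)) = 78.17392°
λₘ = λ₁ + atan2(By, cos φ₁ + Bx) = 111.48854°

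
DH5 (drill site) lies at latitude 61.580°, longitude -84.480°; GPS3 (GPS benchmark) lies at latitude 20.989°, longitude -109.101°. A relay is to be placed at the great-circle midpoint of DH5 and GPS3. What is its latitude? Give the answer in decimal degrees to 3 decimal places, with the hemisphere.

41.875°N

Bx = cos φ₂ cos Δλ = 0.848765,  By = cos φ₂ sin Δλ = -0.388971
φₘ = atan2(sin φ₁ + sin φ₂, √((cos φ₁ + Bx)² + By²)) = 41.87491°
λₘ = λ₁ + atan2(By, cos φ₁ + Bx) = -100.84385°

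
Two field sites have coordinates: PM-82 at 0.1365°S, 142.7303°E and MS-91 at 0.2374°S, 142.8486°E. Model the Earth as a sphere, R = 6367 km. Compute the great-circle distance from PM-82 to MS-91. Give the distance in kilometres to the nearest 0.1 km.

Δφ = -0.1009°,  Δλ = 0.1183°
a = sin²(Δφ/2) + cos φ₁ cos φ₂ sin²(Δλ/2) = 0.000002
c = 2·arcsin(√a) = 0.002714 rad = 0.1555°
d = R·c = 6367 × 0.002714 = 17.3 km

17.3 km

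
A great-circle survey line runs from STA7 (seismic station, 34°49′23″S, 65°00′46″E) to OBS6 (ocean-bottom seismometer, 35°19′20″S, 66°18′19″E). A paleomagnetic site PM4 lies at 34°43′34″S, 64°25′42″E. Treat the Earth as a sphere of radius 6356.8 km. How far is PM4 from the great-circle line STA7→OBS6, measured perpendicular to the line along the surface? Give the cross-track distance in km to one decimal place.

STA7: φ = -34.82306°, λ = +65.01278°
OBS6: φ = -35.32222°, λ = +66.30528°
PM4: φ = -34.72611°, λ = +64.42833°
δ₁₃ = central angle STA7→PM4 = 0.008548 rad  (haversine)
θ₁₃ = bearing STA7→PM4 = 281.250°,  θ₁₂ = bearing STA7→OBS6 = 115.632°
dₓₜ = R·arcsin(sin δ₁₃ · sin(θ₁₃ − θ₁₂)) = 6356.8·arcsin(0.00855·sin(165.618°)) = 13.497 km
|dₓₜ| = 13.497 km

13.5 km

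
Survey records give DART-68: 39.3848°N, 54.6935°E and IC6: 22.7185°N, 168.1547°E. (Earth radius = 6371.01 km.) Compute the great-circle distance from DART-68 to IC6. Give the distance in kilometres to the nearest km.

10255 km

Δφ = -16.6663°,  Δλ = 113.4612°
a = sin²(Δφ/2) + cos φ₁ cos φ₂ sin²(Δλ/2) = 0.519392
c = 2·arcsin(√a) = 1.609589 rad = 92.2227°
d = R·c = 6371.01 × 1.609589 = 10254.7 km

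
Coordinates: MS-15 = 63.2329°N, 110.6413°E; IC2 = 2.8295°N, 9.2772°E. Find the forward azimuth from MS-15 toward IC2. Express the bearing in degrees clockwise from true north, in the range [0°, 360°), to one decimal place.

281.4°

Δλ = -101.3641°
y = sin Δλ · cos φ₂ = -0.979200
x = cos φ₁ sin φ₂ − sin φ₁ cos φ₂ cos Δλ = 0.197946
θ = atan2(y, x) = -78.5716° → 281.4284° (mod 360°)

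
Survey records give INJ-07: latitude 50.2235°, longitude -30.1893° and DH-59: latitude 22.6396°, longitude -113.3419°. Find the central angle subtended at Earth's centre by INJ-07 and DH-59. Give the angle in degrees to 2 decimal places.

Δφ = -27.5839°,  Δλ = -83.1526°
a = sin²(Δφ/2) + cos φ₁ cos φ₂ sin²(Δλ/2) = 0.316880
c = 2·arcsin(√a) = 1.195830 rad = 68.5160°

68.52°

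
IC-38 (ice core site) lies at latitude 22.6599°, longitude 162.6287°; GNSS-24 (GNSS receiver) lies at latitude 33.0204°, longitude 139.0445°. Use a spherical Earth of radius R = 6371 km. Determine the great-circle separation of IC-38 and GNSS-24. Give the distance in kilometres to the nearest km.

Δφ = 10.3605°,  Δλ = -23.5842°
a = sin²(Δφ/2) + cos φ₁ cos φ₂ sin²(Δλ/2) = 0.040467
c = 2·arcsin(√a) = 0.405091 rad = 23.2100°
d = R·c = 6371 × 0.405091 = 2580.8 km

2581 km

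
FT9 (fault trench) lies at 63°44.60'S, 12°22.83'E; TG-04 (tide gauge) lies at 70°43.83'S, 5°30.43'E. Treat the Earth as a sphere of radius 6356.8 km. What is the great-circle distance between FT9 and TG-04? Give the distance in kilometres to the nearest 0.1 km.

FT9: φ = -63.74333°, λ = +12.38050°
TG-04: φ = -70.73050°, λ = +5.50717°
Δφ = -6.9872°,  Δλ = -6.8733°
a = sin²(Δφ/2) + cos φ₁ cos φ₂ sin²(Δλ/2) = 0.004238
c = 2·arcsin(√a) = 0.130291 rad = 7.4651°
d = R·c = 6356.8 × 0.130291 = 828.2 km

828.2 km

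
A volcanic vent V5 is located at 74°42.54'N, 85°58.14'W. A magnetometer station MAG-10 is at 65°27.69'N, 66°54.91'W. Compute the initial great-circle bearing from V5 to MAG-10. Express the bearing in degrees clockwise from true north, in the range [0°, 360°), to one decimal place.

V5: φ = +74.70900°, λ = -85.96900°
MAG-10: φ = +65.46150°, λ = -66.91517°
Δλ = 19.0538°
y = sin Δλ · cos φ₂ = 0.135579
x = cos φ₁ sin φ₂ − sin φ₁ cos φ₂ cos Δλ = -0.138751
θ = atan2(y, x) = 135.6626° → 135.6626° (mod 360°)

135.7°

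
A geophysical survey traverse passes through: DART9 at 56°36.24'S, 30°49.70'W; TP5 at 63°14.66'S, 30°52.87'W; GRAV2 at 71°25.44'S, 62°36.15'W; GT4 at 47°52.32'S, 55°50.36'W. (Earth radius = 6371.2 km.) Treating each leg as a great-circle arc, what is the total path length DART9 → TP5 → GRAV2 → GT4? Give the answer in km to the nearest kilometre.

DART9: φ = -56.60400°, λ = -30.82833°
TP5: φ = -63.24433°, λ = -30.88117°
GRAV2: φ = -71.42400°, λ = -62.60250°
GT4: φ = -47.87200°, λ = -55.83933°
DART9→TP5: c = 0.115897 rad, d = 738.40 km
TP5→GRAV2: c = 0.252050 rad, d = 1605.86 km
GRAV2→GT4: c = 0.414766 rad, d = 2642.55 km
Total = 738.40 + 1605.86 + 2642.55 = 4986.82 km

4987 km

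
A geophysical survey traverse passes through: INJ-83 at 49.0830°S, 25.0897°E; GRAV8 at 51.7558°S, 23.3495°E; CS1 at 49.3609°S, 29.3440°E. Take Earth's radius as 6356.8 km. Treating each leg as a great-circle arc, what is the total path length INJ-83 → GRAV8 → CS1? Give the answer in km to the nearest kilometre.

INJ-83→GRAV8: c = 0.050500 rad, d = 321.02 km
GRAV8→CS1: c = 0.078480 rad, d = 498.88 km
Total = 321.02 + 498.88 = 819.90 km

820 km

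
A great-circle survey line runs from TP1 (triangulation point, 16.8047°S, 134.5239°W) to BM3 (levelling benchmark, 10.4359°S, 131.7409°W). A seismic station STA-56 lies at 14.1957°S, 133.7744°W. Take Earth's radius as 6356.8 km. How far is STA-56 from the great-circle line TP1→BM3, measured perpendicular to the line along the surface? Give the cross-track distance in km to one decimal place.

δ₁₃ = central angle TP1→STA-56 = 0.047248 rad  (haversine)
θ₁₃ = bearing TP1→STA-56 = 15.575°,  θ₁₂ = bearing TP1→BM3 = 23.353°
dₓₜ = R·arcsin(sin δ₁₃ · sin(θ₁₃ − θ₁₂)) = 6356.8·arcsin(0.04723·sin(-7.778°)) = -40.632 km
|dₓₜ| = 40.632 km

40.6 km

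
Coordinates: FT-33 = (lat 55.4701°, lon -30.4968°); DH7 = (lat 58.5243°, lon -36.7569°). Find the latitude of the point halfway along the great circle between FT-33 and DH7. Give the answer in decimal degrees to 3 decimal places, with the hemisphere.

Bx = cos φ₂ cos Δλ = 0.519023,  By = cos φ₂ sin Δλ = -0.056935
φₘ = atan2(sin φ₁ + sin φ₂, √((cos φ₁ + Bx)² + By²)) = 57.03620°
λₘ = λ₁ + atan2(By, cos φ₁ + Bx) = -33.49824°

57.036°N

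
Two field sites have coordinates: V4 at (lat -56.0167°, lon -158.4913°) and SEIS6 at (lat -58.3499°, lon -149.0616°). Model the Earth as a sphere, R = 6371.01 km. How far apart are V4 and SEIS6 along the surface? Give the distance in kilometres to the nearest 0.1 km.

624.0 km

Δφ = -2.3332°,  Δλ = 9.4297°
a = sin²(Δφ/2) + cos φ₁ cos φ₂ sin²(Δλ/2) = 0.002396
c = 2·arcsin(√a) = 0.097940 rad = 5.6115°
d = R·c = 6371.01 × 0.097940 = 624.0 km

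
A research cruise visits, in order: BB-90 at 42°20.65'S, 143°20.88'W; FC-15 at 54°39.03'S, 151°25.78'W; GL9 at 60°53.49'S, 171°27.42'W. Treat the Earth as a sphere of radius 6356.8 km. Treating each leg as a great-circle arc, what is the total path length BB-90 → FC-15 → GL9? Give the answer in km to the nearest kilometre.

BB-90: φ = -42.34417°, λ = -143.34800°
FC-15: φ = -54.65050°, λ = -151.42967°
GL9: φ = -60.89150°, λ = -171.45700°
BB-90→FC-15: c = 0.233877 rad, d = 1486.71 km
FC-15→GL9: c = 0.214636 rad, d = 1364.40 km
Total = 1486.71 + 1364.40 = 2851.11 km

2851 km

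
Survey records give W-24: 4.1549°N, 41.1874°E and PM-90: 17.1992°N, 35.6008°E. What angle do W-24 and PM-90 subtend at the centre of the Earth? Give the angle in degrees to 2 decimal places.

14.15°

Δφ = 13.0443°,  Δλ = -5.5866°
a = sin²(Δφ/2) + cos φ₁ cos φ₂ sin²(Δλ/2) = 0.015165
c = 2·arcsin(√a) = 0.246918 rad = 14.1473°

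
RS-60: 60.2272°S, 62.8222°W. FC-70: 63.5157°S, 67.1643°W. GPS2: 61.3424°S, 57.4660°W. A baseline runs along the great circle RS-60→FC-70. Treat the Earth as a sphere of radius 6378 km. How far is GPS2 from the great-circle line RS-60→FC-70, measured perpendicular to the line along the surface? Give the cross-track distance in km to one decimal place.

315.3 km

δ₁₃ = central angle RS-60→GPS2 = 0.049588 rad  (haversine)
θ₁₃ = bearing RS-60→GPS2 = 115.424°,  θ₁₂ = bearing RS-60→FC-70 = 210.002°
dₓₜ = R·arcsin(sin δ₁₃ · sin(θ₁₃ − θ₁₂)) = 6378·arcsin(0.04957·sin(-94.578°)) = -315.261 km
|dₓₜ| = 315.261 km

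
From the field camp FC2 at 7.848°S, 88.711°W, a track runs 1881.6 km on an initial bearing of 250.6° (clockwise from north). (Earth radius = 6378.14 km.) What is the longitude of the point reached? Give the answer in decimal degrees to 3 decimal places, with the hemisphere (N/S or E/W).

δ = d/R = 1881.6/6378.14 = 0.295008 rad
φ₂ = arcsin(sin φ₁ cos δ + cos φ₁ sin δ cos θ)
   = arcsin(-0.13655·0.95680 + 0.99063·0.29075·-0.33216) = -13.08034°
λ₂ = λ₁ + atan2(sin θ sin δ cos φ₁, cos δ − sin φ₁ sin φ₂) = -105.06340°

105.063°W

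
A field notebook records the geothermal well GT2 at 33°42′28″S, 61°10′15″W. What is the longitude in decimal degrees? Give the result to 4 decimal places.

61° + 10′/60 + 15″/3600 = 61 + 0.16667 + 0.00417 = 61.1708°

61.1708°W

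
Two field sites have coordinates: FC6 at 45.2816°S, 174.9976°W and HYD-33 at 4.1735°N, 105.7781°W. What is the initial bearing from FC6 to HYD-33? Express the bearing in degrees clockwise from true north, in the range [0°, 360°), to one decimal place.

72.0°

Δλ = 69.2195°
y = sin Δλ · cos φ₂ = 0.932467
x = cos φ₁ sin φ₂ − sin φ₁ cos φ₂ cos Δλ = 0.302643
θ = atan2(y, x) = 72.0186° → 72.0186° (mod 360°)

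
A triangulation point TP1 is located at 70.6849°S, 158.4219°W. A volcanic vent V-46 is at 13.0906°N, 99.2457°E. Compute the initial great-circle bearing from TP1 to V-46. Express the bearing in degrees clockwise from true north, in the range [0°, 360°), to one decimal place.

Δλ = -102.3324°
y = sin Δλ · cos φ₂ = -0.951538
x = cos φ₁ sin φ₂ − sin φ₁ cos φ₂ cos Δλ = -0.121408
θ = atan2(y, x) = -97.2712° → 262.7288° (mod 360°)

262.7°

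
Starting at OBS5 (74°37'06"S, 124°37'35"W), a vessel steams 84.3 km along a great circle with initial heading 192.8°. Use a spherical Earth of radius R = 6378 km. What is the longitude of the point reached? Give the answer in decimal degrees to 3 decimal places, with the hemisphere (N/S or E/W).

OBS5: φ = -74.61833°, λ = -124.62639°
δ = d/R = 84.3/6378 = 0.013217 rad
φ₂ = arcsin(sin φ₁ cos δ + cos φ₁ sin δ cos θ)
   = arcsin(-0.96418·0.99991 + 0.26525·0.01322·-0.97515) = -75.35587°
λ₂ = λ₁ + atan2(sin θ sin δ cos φ₁, cos δ − sin φ₁ sin φ₂) = -125.29002°

125.290°W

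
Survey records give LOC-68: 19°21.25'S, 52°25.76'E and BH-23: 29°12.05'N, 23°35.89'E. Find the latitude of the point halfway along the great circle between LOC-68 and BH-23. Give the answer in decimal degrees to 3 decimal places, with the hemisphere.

5.082°N

LOC-68: φ = -19.35417°, λ = +52.42933°
BH-23: φ = +29.20083°, λ = +23.59817°
Bx = cos φ₂ cos Δλ = 0.764712,  By = cos φ₂ sin Δλ = -0.420946
φₘ = atan2(sin φ₁ + sin φ₂, √((cos φ₁ + Bx)² + By²)) = 5.08230°
λₘ = λ₁ + atan2(By, cos φ₁ + Bx) = 38.58595°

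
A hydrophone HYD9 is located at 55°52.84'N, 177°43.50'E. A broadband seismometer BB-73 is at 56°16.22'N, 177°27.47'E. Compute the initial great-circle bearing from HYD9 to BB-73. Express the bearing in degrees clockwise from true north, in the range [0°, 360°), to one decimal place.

339.2°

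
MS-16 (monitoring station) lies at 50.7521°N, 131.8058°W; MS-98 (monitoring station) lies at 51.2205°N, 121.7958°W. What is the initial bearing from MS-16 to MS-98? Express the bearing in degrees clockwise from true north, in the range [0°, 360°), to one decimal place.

Δλ = 10.0100°
y = sin Δλ · cos φ₂ = 0.108868
x = cos φ₁ sin φ₂ − sin φ₁ cos φ₂ cos Δλ = 0.015559
θ = atan2(y, x) = 81.8668° → 81.8668° (mod 360°)

81.9°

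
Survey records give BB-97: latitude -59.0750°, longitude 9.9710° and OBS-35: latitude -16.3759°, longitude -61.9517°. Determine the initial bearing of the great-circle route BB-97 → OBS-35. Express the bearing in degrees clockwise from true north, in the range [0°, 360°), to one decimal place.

Δλ = -71.9227°
y = sin Δλ · cos φ₂ = -0.912074
x = cos φ₁ sin φ₂ − sin φ₁ cos φ₂ cos Δλ = 0.110497
θ = atan2(y, x) = -83.0923° → 276.9077° (mod 360°)

276.9°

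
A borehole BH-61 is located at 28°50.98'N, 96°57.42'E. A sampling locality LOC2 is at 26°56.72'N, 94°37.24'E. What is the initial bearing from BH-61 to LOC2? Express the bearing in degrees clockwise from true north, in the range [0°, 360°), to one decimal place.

BH-61: φ = +28.84967°, λ = +96.95700°
LOC2: φ = +26.94533°, λ = +94.62067°
Δλ = -2.3363°
y = sin Δλ · cos φ₂ = -0.036340
x = cos φ₁ sin φ₂ − sin φ₁ cos φ₂ cos Δλ = -0.032873
θ = atan2(y, x) = -132.1326° → 227.8674° (mod 360°)

227.9°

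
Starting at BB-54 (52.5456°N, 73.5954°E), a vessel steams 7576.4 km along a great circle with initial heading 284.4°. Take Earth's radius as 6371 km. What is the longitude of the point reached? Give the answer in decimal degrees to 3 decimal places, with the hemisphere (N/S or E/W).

δ = d/R = 7576.4/6371 = 1.189201 rad
φ₂ = arcsin(sin φ₁ cos δ + cos φ₁ sin δ cos θ)
   = arcsin(0.79384·0.37240 + 0.60813·0.92807·0.24869) = 25.84792°
λ₂ = λ₁ + atan2(sin θ sin δ cos φ₁, cos δ − sin φ₁ sin φ₂) = -13.65008°

13.650°W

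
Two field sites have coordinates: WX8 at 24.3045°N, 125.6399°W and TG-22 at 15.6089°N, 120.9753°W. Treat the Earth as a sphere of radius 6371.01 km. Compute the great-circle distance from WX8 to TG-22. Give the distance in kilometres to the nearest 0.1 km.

1082.6 km

Δφ = -8.6956°,  Δλ = 4.6646°
a = sin²(Δφ/2) + cos φ₁ cos φ₂ sin²(Δλ/2) = 0.007201
c = 2·arcsin(√a) = 0.169921 rad = 9.7357°
d = R·c = 6371.01 × 0.169921 = 1082.6 km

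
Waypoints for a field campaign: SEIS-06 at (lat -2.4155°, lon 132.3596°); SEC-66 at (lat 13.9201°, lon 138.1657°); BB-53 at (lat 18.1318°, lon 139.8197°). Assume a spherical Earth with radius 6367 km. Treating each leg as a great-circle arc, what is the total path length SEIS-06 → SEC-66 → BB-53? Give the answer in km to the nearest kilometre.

SEIS-06→SEC-66: c = 0.302295 rad, d = 1924.71 km
SEC-66→BB-53: c = 0.078567 rad, d = 500.24 km
Total = 1924.71 + 500.24 = 2424.95 km

2425 km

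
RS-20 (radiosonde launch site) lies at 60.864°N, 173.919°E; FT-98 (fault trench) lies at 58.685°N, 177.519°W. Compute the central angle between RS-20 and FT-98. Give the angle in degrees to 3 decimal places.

4.825°

Δφ = -2.1790°,  Δλ = 8.5620°
a = sin²(Δφ/2) + cos φ₁ cos φ₂ sin²(Δλ/2) = 0.001772
c = 2·arcsin(√a) = 0.084207 rad = 4.8247°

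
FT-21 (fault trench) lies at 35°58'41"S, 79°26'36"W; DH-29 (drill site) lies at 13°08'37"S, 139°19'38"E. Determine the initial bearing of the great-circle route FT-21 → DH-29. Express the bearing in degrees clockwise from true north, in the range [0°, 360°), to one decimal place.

224.1°

FT-21: φ = -35.97806°, λ = -79.44333°
DH-29: φ = -13.14361°, λ = +139.32722°
Δλ = -141.2294°
y = sin Δλ · cos φ₂ = -0.609799
x = cos φ₁ sin φ₂ − sin φ₁ cos φ₂ cos Δλ = -0.630048
θ = atan2(y, x) = -135.9357° → 224.0643° (mod 360°)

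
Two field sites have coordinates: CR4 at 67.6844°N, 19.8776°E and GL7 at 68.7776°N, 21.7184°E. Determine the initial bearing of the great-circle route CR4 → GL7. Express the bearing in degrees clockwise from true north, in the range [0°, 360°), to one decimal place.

31.1°

Δλ = 1.8408°
y = sin Δλ · cos φ₂ = 0.011628
x = cos φ₁ sin φ₂ − sin φ₁ cos φ₂ cos Δλ = 0.019252
θ = atan2(y, x) = 31.1320° → 31.1320° (mod 360°)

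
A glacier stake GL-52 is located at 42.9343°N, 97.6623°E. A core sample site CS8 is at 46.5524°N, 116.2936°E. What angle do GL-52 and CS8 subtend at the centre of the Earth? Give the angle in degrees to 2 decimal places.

Δφ = 3.6181°,  Δλ = 18.6313°
a = sin²(Δφ/2) + cos φ₁ cos φ₂ sin²(Δλ/2) = 0.014189
c = 2·arcsin(√a) = 0.238805 rad = 13.6825°

13.68°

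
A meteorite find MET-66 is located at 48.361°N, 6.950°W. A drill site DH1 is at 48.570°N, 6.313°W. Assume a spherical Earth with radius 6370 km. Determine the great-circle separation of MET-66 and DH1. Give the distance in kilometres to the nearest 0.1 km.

52.4 km

Δφ = 0.2090°,  Δλ = 0.6370°
a = sin²(Δφ/2) + cos φ₁ cos φ₂ sin²(Δλ/2) = 0.000017
c = 2·arcsin(√a) = 0.008225 rad = 0.4713°
d = R·c = 6370 × 0.008225 = 52.4 km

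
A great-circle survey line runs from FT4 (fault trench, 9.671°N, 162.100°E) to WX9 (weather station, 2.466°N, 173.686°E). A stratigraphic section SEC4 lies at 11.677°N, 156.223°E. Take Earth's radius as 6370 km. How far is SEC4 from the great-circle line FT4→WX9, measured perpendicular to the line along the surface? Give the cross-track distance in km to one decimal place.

136.6 km

δ₁₃ = central angle FT4→SEC4 = 0.106699 rad  (haversine)
θ₁₃ = bearing FT4→SEC4 = 289.683°,  θ₁₂ = bearing FT4→WX9 = 121.300°
dₓₜ = R·arcsin(sin δ₁₃ · sin(θ₁₃ − θ₁₂)) = 6370·arcsin(0.10650·sin(168.382°)) = 136.624 km
|dₓₜ| = 136.624 km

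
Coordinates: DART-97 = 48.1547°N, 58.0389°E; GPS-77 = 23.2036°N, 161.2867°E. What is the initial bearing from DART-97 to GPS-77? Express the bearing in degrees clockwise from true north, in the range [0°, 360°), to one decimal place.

64.9°

Δλ = 103.2478°
y = sin Δλ · cos φ₂ = 0.894651
x = cos φ₁ sin φ₂ − sin φ₁ cos φ₂ cos Δλ = 0.419751
θ = atan2(y, x) = 64.8650° → 64.8650° (mod 360°)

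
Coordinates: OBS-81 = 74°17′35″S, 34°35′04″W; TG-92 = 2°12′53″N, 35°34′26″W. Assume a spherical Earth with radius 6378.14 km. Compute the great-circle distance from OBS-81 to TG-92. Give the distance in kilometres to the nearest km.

OBS-81: φ = -74.29306°, λ = -34.58444°
TG-92: φ = +2.21472°, λ = -35.57389°
Δφ = 76.5078°,  Δλ = -0.9894°
a = sin²(Δφ/2) + cos φ₁ cos φ₂ sin²(Δλ/2) = 0.383363
c = 2·arcsin(√a) = 1.335354 rad = 76.5102°
d = R·c = 6378.14 × 1.335354 = 8517.1 km

8517 km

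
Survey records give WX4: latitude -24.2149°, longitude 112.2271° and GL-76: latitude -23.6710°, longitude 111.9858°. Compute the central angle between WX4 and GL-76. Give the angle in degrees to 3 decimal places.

0.587°

Δφ = 0.5439°,  Δλ = -0.2413°
a = sin²(Δφ/2) + cos φ₁ cos φ₂ sin²(Δλ/2) = 0.000026
c = 2·arcsin(√a) = 0.010244 rad = 0.5869°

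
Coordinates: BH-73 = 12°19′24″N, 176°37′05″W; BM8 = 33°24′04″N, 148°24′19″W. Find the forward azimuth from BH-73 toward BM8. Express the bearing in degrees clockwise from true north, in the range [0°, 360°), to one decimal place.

46.0°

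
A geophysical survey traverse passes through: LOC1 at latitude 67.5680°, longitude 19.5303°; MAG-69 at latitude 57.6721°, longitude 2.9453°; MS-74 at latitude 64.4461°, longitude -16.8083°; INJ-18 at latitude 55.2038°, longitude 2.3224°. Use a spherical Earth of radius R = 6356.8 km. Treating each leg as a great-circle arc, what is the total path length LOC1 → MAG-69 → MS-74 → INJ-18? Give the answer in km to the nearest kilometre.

LOC1→MAG-69: c = 0.216607 rad, d = 1376.93 km
MAG-69→MS-74: c = 0.203105 rad, d = 1291.10 km
MS-74→INJ-18: c = 0.231063 rad, d = 1468.82 km
Total = 1376.93 + 1291.10 + 1468.82 = 4136.85 km

4137 km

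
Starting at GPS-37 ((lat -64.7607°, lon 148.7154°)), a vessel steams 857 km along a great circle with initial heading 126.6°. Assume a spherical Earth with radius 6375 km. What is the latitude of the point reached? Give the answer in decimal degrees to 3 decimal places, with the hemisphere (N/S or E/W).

δ = d/R = 857/6375 = 0.134431 rad
φ₂ = arcsin(sin φ₁ cos δ + cos φ₁ sin δ cos θ)
   = arcsin(-0.90453·0.99098 + 0.42640·0.13403·-0.59622) = -68.50468°
λ₂ = λ₁ + atan2(sin θ sin δ cos φ₁, cos δ − sin φ₁ sin φ₂) = 165.79172°

68.505°S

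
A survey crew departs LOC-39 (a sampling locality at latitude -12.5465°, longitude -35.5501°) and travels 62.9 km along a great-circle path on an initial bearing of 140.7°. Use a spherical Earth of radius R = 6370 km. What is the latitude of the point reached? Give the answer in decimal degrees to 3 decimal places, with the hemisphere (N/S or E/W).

δ = d/R = 62.9/6370 = 0.009874 rad
φ₂ = arcsin(sin φ₁ cos δ + cos φ₁ sin δ cos θ)
   = arcsin(-0.21723·0.99995 + 0.97612·0.00987·-0.77384) = -12.98406°
λ₂ = λ₁ + atan2(sin θ sin δ cos φ₁, cos δ − sin φ₁ sin φ₂) = -35.18236°

12.984°S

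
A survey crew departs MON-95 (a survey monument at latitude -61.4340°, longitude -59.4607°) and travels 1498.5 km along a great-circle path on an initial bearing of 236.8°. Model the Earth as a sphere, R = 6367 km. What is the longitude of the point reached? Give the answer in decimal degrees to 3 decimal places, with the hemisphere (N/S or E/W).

88.403°W

δ = d/R = 1498.5/6367 = 0.235354 rad
φ₂ = arcsin(sin φ₁ cos δ + cos φ₁ sin δ cos θ)
   = arcsin(-0.87827·0.97243 + 0.47817·0.23319·-0.54756) = -66.22133°
λ₂ = λ₁ + atan2(sin θ sin δ cos φ₁, cos δ − sin φ₁ sin φ₂) = -88.40310°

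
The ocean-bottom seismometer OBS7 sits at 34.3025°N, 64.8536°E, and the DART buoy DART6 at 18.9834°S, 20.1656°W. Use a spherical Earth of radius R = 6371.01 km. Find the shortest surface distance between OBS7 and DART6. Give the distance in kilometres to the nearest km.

10745 km

Δφ = -53.2859°,  Δλ = -85.0192°
a = sin²(Δφ/2) + cos φ₁ cos φ₂ sin²(Δλ/2) = 0.557751
c = 2·arcsin(√a) = 1.686558 rad = 96.6326°
d = R·c = 6371.01 × 1.686558 = 10745.1 km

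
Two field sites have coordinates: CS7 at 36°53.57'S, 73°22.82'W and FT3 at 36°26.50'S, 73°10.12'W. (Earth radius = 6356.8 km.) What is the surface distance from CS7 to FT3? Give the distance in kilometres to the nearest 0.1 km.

53.5 km

CS7: φ = -36.89283°, λ = -73.38033°
FT3: φ = -36.44167°, λ = -73.16867°
Δφ = 0.4512°,  Δλ = 0.2117°
a = sin²(Δφ/2) + cos φ₁ cos φ₂ sin²(Δλ/2) = 0.000018
c = 2·arcsin(√a) = 0.008413 rad = 0.4821°
d = R·c = 6356.8 × 0.008413 = 53.5 km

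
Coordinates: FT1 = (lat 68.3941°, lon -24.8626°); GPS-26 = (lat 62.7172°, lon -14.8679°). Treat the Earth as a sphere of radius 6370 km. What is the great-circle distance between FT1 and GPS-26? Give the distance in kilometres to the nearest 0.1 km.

778.9 km

Δφ = -5.6769°,  Δλ = 9.9947°
a = sin²(Δφ/2) + cos φ₁ cos φ₂ sin²(Δλ/2) = 0.003733
c = 2·arcsin(√a) = 0.122273 rad = 7.0057°
d = R·c = 6370 × 0.122273 = 778.9 km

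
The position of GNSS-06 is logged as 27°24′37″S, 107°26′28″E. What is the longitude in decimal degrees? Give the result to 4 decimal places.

107.4411°E

107° + 26′/60 + 28″/3600 = 107 + 0.43333 + 0.00778 = 107.4411°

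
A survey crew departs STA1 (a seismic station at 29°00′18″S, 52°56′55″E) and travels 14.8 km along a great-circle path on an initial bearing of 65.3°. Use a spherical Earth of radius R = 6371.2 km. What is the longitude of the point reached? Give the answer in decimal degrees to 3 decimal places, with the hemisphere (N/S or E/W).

STA1: φ = -29.00500°, λ = +52.94861°
δ = d/R = 14.8/6371.2 = 0.002323 rad
φ₂ = arcsin(sin φ₁ cos δ + cos φ₁ sin δ cos θ)
   = arcsin(-0.48489·1.00000 + 0.87458·0.00232·0.41787) = -28.94931°
λ₂ = λ₁ + atan2(sin θ sin δ cos φ₁, cos δ − sin φ₁ sin φ₂) = 53.08680°

53.087°E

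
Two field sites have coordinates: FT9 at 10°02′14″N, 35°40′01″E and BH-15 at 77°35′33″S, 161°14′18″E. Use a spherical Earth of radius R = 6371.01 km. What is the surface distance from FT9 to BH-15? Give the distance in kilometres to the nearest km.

11904 km

FT9: φ = +10.03722°, λ = +35.66694°
BH-15: φ = -77.59250°, λ = +161.23833°
Δφ = -87.6297°,  Δλ = 125.5714°
a = sin²(Δφ/2) + cos φ₁ cos φ₂ sin²(Δλ/2) = 0.646647
c = 2·arcsin(√a) = 1.868467 rad = 107.0553°
d = R·c = 6371.01 × 1.868467 = 11904.0 km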